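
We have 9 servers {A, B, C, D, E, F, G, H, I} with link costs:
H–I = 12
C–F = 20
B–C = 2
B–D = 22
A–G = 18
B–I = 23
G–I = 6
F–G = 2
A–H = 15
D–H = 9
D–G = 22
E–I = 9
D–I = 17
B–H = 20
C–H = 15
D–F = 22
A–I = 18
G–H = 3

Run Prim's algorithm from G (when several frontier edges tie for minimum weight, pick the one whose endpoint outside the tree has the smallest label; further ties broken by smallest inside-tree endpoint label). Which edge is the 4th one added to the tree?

D-H

Grow the tree from G using Prim:
Step 1: cheapest edge leaving the tree is F–G (2); add F.
Step 2: cheapest edge leaving the tree is G–H (3); add H.
Step 3: cheapest edge leaving the tree is G–I (6); add I.
Step 4: cheapest edge leaving the tree is D–H (9); add D.
Step 5: cheapest edge leaving the tree is E–I (9); add E.
Step 6: cheapest edge leaving the tree is A–H (15); add A.
Step 7: cheapest edge leaving the tree is C–H (15); add C.
Step 8: cheapest edge leaving the tree is B–C (2); add B.
The 4th edge added is D–H.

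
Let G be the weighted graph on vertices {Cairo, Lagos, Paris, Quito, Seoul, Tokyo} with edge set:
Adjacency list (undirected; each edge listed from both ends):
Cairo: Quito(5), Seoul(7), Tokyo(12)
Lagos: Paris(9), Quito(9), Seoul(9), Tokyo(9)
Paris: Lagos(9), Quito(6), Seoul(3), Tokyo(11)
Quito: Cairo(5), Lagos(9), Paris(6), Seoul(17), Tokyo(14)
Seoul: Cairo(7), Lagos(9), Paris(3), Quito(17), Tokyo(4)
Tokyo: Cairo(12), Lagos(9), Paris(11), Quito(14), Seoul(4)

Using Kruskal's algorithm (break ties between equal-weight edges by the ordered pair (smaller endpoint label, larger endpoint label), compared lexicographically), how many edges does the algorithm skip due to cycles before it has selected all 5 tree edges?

Sort edges by weight, then run Kruskal:
Paris Seoul (3): add. Components now {Paris,Seoul} {Lagos} {Quito} {Tokyo} {Cairo}
Seoul Tokyo (4): add. Components now {Paris,Seoul,Tokyo} {Lagos} {Quito} {Cairo}
Cairo Quito (5): add. Components now {Paris,Seoul,Tokyo} {Lagos} {Cairo,Quito}
Paris Quito (6): add. Components now {Cairo,Paris,Quito,Seoul,Tokyo} {Lagos}
Cairo Seoul (7): skip — Seoul and Cairo already connected.
Lagos Paris (9): add. Components now {Cairo,Lagos,Paris,Quito,Seoul,Tokyo}
Edges rejected before the tree was complete: 1.

1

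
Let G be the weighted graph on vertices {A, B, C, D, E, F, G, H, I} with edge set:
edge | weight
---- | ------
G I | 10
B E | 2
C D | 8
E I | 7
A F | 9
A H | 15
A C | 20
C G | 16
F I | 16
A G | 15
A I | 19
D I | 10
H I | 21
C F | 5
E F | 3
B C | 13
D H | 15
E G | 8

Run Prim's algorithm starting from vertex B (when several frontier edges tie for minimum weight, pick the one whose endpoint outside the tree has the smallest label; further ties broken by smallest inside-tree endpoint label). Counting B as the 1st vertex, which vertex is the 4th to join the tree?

Grow the tree from B using Prim:
Step 1: cheapest edge leaving the tree is B E (2); add E.
Step 2: cheapest edge leaving the tree is E F (3); add F.
Step 3: cheapest edge leaving the tree is C F (5); add C.
Step 4: cheapest edge leaving the tree is E I (7); add I.
Step 5: cheapest edge leaving the tree is C D (8); add D.
Step 6: cheapest edge leaving the tree is E G (8); add G.
Step 7: cheapest edge leaving the tree is A F (9); add A.
Step 8: cheapest edge leaving the tree is A H (15); add H.
Vertex order: B, E, F, C, I, D, G, A, H. The 4th vertex is C.

C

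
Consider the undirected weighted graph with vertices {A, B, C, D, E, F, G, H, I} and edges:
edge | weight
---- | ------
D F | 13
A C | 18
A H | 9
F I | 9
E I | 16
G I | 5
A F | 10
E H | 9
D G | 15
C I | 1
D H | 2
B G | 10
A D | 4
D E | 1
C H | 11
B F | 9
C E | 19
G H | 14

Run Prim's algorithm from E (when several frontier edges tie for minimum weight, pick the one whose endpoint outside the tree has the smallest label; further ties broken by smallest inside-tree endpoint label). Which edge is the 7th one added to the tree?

C-I

Prim, starting at E.
Step 1: cheapest edge leaving the tree is D E (1); add D.
Step 2: cheapest edge leaving the tree is D H (2); add H.
Step 3: cheapest edge leaving the tree is A D (4); add A.
Step 4: cheapest edge leaving the tree is A F (10); add F.
Step 5: cheapest edge leaving the tree is B F (9); add B.
Step 6: cheapest edge leaving the tree is F I (9); add I.
Step 7: cheapest edge leaving the tree is C I (1); add C.
Step 8: cheapest edge leaving the tree is G I (5); add G.
The 7th edge added is C I.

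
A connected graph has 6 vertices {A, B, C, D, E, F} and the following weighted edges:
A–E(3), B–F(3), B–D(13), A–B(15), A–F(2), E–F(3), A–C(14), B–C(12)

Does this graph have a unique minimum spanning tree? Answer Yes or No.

Kruskal's algorithm — process edges by increasing weight (ties by edge label):
A–F (2): add. Components now {A,F} {B} {C} {D} {E}
A–E (3): add. Components now {A,E,F} {B} {C} {D}
B–F (3): add. Components now {A,B,E,F} {C} {D}
E–F (3): skip — E and F already connected.
B–C (12): add. Components now {A,B,C,E,F} {D}
B–D (13): add. Components now {A,B,C,D,E,F}
Non-tree edge E–F has weight 3, equal to the heaviest edge on its tree cycle — swapping gives another MST of the same weight. Not unique.

No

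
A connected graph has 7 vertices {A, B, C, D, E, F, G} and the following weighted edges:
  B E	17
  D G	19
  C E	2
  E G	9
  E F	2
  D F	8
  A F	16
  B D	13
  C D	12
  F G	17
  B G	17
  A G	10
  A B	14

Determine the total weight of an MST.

44

Kruskal's algorithm — process edges by increasing weight (ties by edge label):
C E (2): add. Components now {A} {B} {C,E} {D} {F} {G}
E F (2): add. Components now {A} {B} {C,E,F} {D} {G}
D F (8): add. Components now {A} {B} {C,D,E,F} {G}
E G (9): add. Components now {A} {B} {C,D,E,F,G}
A G (10): add. Components now {A,C,D,E,F,G} {B}
C D (12): skip — C and D already connected.
B D (13): add. Components now {A,B,C,D,E,F,G}
MST edges: C E, E F, D F, E G, A G, B D; total weight 2+2+8+9+10+13 = 44.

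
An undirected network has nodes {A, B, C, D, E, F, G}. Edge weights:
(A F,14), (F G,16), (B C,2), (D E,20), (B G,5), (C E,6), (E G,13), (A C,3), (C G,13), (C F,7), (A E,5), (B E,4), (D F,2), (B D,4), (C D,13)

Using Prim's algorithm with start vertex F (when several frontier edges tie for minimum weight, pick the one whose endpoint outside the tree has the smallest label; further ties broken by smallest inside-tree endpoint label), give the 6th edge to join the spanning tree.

Grow the tree from F using Prim:
Step 1: cheapest edge leaving the tree is D F (2); add D.
Step 2: cheapest edge leaving the tree is B D (4); add B.
Step 3: cheapest edge leaving the tree is B C (2); add C.
Step 4: cheapest edge leaving the tree is A C (3); add A.
Step 5: cheapest edge leaving the tree is B E (4); add E.
Step 6: cheapest edge leaving the tree is B G (5); add G.
The 6th edge added is B G.

B-G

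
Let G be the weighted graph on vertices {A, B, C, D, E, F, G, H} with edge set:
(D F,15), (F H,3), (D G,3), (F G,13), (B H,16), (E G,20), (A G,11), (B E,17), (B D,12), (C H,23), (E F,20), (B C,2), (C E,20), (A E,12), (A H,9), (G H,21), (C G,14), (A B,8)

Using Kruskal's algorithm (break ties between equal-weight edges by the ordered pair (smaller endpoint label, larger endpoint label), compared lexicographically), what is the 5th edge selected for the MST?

Kruskal: consider edges lightest-first.
B C (2): add — endpoints in different components.
D G (3): add — endpoints in different components.
F H (3): add — endpoints in different components.
A B (8): add — endpoints in different components.
A H (9): add — endpoints in different components.
A G (11): add — endpoints in different components.
A E (12): add — endpoints in different components.
The 5th edge added is A H.

A-H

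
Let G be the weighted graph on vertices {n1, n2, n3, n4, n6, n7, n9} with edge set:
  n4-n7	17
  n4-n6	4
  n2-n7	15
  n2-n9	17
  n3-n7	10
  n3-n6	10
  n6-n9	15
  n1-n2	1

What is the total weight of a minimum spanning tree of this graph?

55

Sort edges by weight, then run Kruskal:
n1-n2 (1): add. Components now {n1,n2} {n3} {n9} {n7} {n6} {n4}
n4-n6 (4): add. Components now {n1,n2} {n3} {n9} {n7} {n4,n6}
n3-n6 (10): add. Components now {n1,n2} {n3,n4,n6} {n9} {n7}
n3-n7 (10): add. Components now {n1,n2} {n3,n4,n6,n7} {n9}
n2-n7 (15): add. Components now {n1,n2,n3,n4,n6,n7} {n9}
n6-n9 (15): add. Components now {n1,n2,n3,n4,n6,n7,n9}
MST edges: n1-n2, n4-n6, n3-n6, n3-n7, n2-n7, n6-n9; total weight 1+4+10+10+15+15 = 55.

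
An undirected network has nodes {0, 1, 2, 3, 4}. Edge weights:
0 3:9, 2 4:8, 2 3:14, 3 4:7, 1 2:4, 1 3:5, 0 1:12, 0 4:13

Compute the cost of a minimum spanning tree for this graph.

25

Kruskal: consider edges lightest-first.
1 2 (4): add — endpoints in different components.
1 3 (5): add — endpoints in different components.
3 4 (7): add — endpoints in different components.
2 4 (8): skip — 2 and 4 already connected.
0 3 (9): add — endpoints in different components.
MST edges: 1 2, 1 3, 3 4, 0 3; total weight 4+5+7+9 = 25.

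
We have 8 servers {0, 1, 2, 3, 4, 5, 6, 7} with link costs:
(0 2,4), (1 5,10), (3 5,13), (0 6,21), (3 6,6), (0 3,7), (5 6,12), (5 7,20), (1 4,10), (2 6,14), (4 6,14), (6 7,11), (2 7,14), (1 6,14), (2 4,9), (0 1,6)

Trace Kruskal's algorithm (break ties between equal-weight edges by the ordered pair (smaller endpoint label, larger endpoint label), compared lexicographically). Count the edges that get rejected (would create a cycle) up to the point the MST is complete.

1

Sort edges by weight, then run Kruskal:
0 2 (4): add — endpoints in different components.
0 1 (6): add — endpoints in different components.
3 6 (6): add — endpoints in different components.
0 3 (7): add — endpoints in different components.
2 4 (9): add — endpoints in different components.
1 4 (10): skip — 1 and 4 already connected.
1 5 (10): add — endpoints in different components.
6 7 (11): add — endpoints in different components.
Edges rejected before the tree was complete: 1.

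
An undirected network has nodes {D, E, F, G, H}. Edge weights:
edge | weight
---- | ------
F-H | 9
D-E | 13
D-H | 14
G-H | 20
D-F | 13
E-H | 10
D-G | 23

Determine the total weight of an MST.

Kruskal's algorithm — process edges by increasing weight (ties by edge label):
F-H (9): add. Components now {D} {E} {F,H} {G}
E-H (10): add. Components now {D} {E,F,H} {G}
D-E (13): add. Components now {D,E,F,H} {G}
D-F (13): skip — D and F already connected.
D-H (14): skip — D and H already connected.
G-H (20): add. Components now {D,E,F,G,H}
MST edges: F-H, E-H, D-E, G-H; total weight 9+10+13+20 = 52.

52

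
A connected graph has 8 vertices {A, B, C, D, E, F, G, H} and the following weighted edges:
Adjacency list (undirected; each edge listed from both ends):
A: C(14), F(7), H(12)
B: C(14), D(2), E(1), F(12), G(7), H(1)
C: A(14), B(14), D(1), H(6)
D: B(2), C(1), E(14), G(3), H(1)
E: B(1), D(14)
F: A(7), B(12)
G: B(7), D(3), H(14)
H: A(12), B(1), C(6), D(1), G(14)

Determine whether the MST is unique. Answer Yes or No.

No

Sort edges by weight, then run Kruskal:
B—E (1): add — endpoints in different components.
B—H (1): add — endpoints in different components.
C—D (1): add — endpoints in different components.
D—H (1): add — endpoints in different components.
B—D (2): skip — B and D already connected.
D—G (3): add — endpoints in different components.
C—H (6): skip — C and H already connected.
A—F (7): add — endpoints in different components.
B—G (7): skip — B and G already connected.
A—H (12): add — endpoints in different components.
Non-tree edge B—F has weight 12, equal to the heaviest edge on its tree cycle — swapping gives another MST of the same weight. Not unique.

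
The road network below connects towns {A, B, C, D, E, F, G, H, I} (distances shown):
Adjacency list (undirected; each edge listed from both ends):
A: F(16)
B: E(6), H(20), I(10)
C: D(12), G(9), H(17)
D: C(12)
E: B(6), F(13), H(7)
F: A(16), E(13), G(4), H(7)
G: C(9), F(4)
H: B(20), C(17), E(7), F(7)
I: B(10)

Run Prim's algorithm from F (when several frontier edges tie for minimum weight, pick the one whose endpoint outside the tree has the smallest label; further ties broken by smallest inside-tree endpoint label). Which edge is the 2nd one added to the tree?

Prim, starting at F.
Step 1: cheapest edge leaving the tree is F—G (4); add G.
Step 2: cheapest edge leaving the tree is F—H (7); add H.
Step 3: cheapest edge leaving the tree is E—H (7); add E.
Step 4: cheapest edge leaving the tree is B—E (6); add B.
Step 5: cheapest edge leaving the tree is C—G (9); add C.
Step 6: cheapest edge leaving the tree is B—I (10); add I.
Step 7: cheapest edge leaving the tree is C—D (12); add D.
Step 8: cheapest edge leaving the tree is A—F (16); add A.
The 2nd edge added is F—H.

F-H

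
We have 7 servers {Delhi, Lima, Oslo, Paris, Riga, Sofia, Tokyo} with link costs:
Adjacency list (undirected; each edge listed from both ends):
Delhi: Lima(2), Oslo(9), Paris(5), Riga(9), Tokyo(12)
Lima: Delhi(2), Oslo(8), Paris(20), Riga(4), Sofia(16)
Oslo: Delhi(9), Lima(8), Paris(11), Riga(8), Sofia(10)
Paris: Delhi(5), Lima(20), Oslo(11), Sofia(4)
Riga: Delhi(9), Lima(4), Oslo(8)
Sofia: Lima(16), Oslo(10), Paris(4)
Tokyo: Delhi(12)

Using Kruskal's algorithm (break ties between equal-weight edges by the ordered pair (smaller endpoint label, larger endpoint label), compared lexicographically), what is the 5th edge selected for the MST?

Sort edges by weight, then run Kruskal:
Delhi—Lima (2): add — endpoints in different components.
Lima—Riga (4): add — endpoints in different components.
Paris—Sofia (4): add — endpoints in different components.
Delhi—Paris (5): add — endpoints in different components.
Lima—Oslo (8): add — endpoints in different components.
Oslo—Riga (8): skip — Oslo and Riga already connected.
Delhi—Oslo (9): skip — Delhi and Oslo already connected.
Delhi—Riga (9): skip — Delhi and Riga already connected.
Oslo—Sofia (10): skip — Oslo and Sofia already connected.
Oslo—Paris (11): skip — Oslo and Paris already connected.
Delhi—Tokyo (12): add — endpoints in different components.
The 5th edge added is Lima—Oslo.

Lima-Oslo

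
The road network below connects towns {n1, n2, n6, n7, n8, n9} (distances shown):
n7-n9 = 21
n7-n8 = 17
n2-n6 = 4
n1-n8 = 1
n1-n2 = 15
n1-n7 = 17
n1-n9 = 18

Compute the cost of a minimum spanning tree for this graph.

Kruskal's algorithm — process edges by increasing weight (ties by edge label):
n1-n8 (1): add — endpoints in different components.
n2-n6 (4): add — endpoints in different components.
n1-n2 (15): add — endpoints in different components.
n1-n7 (17): add — endpoints in different components.
n7-n8 (17): skip — n7 and n8 already connected.
n1-n9 (18): add — endpoints in different components.
MST edges: n1-n8, n2-n6, n1-n2, n1-n7, n1-n9; total weight 1+4+15+17+18 = 55.

55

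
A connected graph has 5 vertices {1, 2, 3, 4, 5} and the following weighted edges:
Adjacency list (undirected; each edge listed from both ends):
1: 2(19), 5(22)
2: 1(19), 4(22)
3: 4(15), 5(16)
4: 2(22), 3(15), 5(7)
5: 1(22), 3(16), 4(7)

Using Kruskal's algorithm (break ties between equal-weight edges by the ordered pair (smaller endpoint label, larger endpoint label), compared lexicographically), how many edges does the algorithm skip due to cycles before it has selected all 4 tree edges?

1

Kruskal's algorithm — process edges by increasing weight (ties by edge label):
4–5 (7): add. Components now {1} {2} {3} {4,5}
3–4 (15): add. Components now {1} {2} {3,4,5}
3–5 (16): skip — 3 and 5 already connected.
1–2 (19): add. Components now {1,2} {3,4,5}
1–5 (22): add. Components now {1,2,3,4,5}
Edges rejected before the tree was complete: 1.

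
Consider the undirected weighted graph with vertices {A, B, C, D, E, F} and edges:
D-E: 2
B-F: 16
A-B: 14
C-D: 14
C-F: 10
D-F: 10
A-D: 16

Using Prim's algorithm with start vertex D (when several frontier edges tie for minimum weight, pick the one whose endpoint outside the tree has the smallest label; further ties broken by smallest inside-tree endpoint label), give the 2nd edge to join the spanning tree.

Prim, starting at D.
Step 1: cheapest edge leaving the tree is D-E (2); add E.
Step 2: cheapest edge leaving the tree is D-F (10); add F.
Step 3: cheapest edge leaving the tree is C-F (10); add C.
Step 4: cheapest edge leaving the tree is A-D (16); add A.
Step 5: cheapest edge leaving the tree is A-B (14); add B.
The 2nd edge added is D-F.

D-F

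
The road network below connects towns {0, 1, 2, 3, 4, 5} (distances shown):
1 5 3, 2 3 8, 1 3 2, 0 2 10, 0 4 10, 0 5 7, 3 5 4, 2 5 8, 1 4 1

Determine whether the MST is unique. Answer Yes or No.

Kruskal's algorithm — process edges by increasing weight (ties by edge label):
1 4 (1): add. Components now {0} {1,4} {2} {3} {5}
1 3 (2): add. Components now {0} {1,3,4} {2} {5}
1 5 (3): add. Components now {0} {1,3,4,5} {2}
3 5 (4): skip — 3 and 5 already connected.
0 5 (7): add. Components now {0,1,3,4,5} {2}
2 3 (8): add. Components now {0,1,2,3,4,5}
Non-tree edge 2 5 has weight 8, equal to the heaviest edge on its tree cycle — swapping gives another MST of the same weight. Not unique.

No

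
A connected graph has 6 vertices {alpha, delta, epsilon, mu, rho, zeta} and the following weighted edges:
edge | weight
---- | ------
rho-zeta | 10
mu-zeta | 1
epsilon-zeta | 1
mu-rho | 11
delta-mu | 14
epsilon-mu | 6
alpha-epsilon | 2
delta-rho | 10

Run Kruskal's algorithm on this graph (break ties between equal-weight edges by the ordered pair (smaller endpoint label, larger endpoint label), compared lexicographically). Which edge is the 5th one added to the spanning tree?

rho-zeta

Sort edges by weight, then run Kruskal:
epsilon-zeta (1): add — endpoints in different components.
mu-zeta (1): add — endpoints in different components.
alpha-epsilon (2): add — endpoints in different components.
epsilon-mu (6): skip — mu and epsilon already connected.
delta-rho (10): add — endpoints in different components.
rho-zeta (10): add — endpoints in different components.
The 5th edge added is rho-zeta.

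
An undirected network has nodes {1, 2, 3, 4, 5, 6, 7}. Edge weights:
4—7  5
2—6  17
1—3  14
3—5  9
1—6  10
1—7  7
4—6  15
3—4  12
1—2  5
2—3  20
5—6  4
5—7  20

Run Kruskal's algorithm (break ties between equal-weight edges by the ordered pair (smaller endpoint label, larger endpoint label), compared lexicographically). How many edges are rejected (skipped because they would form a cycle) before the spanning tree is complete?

0

Kruskal's algorithm — process edges by increasing weight (ties by edge label):
5—6 (4): add. Components now {1} {2} {3} {4} {5,6} {7}
1—2 (5): add. Components now {1,2} {3} {4} {5,6} {7}
4—7 (5): add. Components now {1,2} {3} {4,7} {5,6}
1—7 (7): add. Components now {1,2,4,7} {3} {5,6}
3—5 (9): add. Components now {1,2,4,7} {3,5,6}
1—6 (10): add. Components now {1,2,3,4,5,6,7}
Edges rejected before the tree was complete: 0.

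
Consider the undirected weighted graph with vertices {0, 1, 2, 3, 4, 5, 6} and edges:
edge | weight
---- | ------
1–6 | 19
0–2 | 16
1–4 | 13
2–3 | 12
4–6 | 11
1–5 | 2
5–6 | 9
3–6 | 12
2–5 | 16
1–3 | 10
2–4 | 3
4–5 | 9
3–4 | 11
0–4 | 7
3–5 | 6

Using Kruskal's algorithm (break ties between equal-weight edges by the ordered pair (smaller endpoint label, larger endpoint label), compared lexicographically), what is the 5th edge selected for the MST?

4-5

Kruskal's algorithm — process edges by increasing weight (ties by edge label):
1–5 (2): add. Components now {0} {1,5} {2} {3} {4} {6}
2–4 (3): add. Components now {0} {1,5} {2,4} {3} {6}
3–5 (6): add. Components now {0} {1,3,5} {2,4} {6}
0–4 (7): add. Components now {0,2,4} {1,3,5} {6}
4–5 (9): add. Components now {0,1,2,3,4,5} {6}
5–6 (9): add. Components now {0,1,2,3,4,5,6}
The 5th edge added is 4–5.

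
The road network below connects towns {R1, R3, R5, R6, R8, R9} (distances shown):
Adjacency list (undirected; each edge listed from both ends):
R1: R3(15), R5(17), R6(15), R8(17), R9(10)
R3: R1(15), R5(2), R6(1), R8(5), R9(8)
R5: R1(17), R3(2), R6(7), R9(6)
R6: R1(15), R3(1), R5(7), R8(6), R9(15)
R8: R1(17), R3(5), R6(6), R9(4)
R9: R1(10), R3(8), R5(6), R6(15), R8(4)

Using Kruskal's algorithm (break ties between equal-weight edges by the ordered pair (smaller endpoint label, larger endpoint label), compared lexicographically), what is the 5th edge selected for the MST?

Sort edges by weight, then run Kruskal:
R3 R6 (1): add. Components now {R9} {R5} {R3,R6} {R1} {R8}
R3 R5 (2): add. Components now {R9} {R3,R5,R6} {R1} {R8}
R8 R9 (4): add. Components now {R8,R9} {R3,R5,R6} {R1}
R3 R8 (5): add. Components now {R3,R5,R6,R8,R9} {R1}
R5 R9 (6): skip — R9 and R5 already connected.
R6 R8 (6): skip — R6 and R8 already connected.
R5 R6 (7): skip — R5 and R6 already connected.
R3 R9 (8): skip — R9 and R3 already connected.
R1 R9 (10): add. Components now {R1,R3,R5,R6,R8,R9}
The 5th edge added is R1 R9.

R1-R9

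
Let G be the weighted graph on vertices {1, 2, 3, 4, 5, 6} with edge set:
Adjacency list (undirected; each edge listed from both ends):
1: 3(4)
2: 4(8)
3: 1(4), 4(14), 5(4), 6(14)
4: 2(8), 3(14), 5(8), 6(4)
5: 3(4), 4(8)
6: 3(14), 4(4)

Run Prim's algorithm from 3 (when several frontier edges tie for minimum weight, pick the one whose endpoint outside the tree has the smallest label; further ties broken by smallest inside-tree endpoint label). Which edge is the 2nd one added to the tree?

3-5

Grow the tree from 3 using Prim:
Step 1: frontier [1–3 4, 3–5 4, 3–4 14, 3–6 14] → take 1–3 (4); add 1.
Step 2: frontier [3–5 4, 3–4 14, 3–6 14] → take 3–5 (4); add 5.
Step 3: frontier [3–4 14, 3–6 14, 4–5 8] → take 4–5 (8); add 4.
Step 4: frontier [3–6 14, 4–6 4, 2–4 8] → take 4–6 (4); add 6.
Step 5: frontier [2–4 8] → take 2–4 (8); add 2.
The 2nd edge added is 3–5.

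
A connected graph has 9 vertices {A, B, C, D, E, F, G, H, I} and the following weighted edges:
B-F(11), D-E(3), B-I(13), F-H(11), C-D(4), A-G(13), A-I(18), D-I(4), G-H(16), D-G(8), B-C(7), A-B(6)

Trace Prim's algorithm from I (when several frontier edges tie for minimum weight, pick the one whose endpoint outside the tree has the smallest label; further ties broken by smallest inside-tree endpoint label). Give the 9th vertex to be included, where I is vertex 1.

H

Prim's algorithm from I:
Step 1: frontier [D-I 4, B-I 13, A-I 18] → take D-I (4); add D.
Step 2: frontier [D-E 3, C-D 4, D-G 8, B-I 13, A-I 18] → take D-E (3); add E.
Step 3: frontier [C-D 4, D-G 8, B-I 13, A-I 18] → take C-D (4); add C.
Step 4: frontier [B-C 7, D-G 8, B-I 13, A-I 18] → take B-C (7); add B.
Step 5: frontier [A-B 6, B-F 11, D-G 8, A-I 18] → take A-B (6); add A.
Step 6: frontier [A-G 13, B-F 11, D-G 8] → take D-G (8); add G.
Step 7: frontier [B-F 11, G-H 16] → take B-F (11); add F.
Step 8: frontier [F-H 11, G-H 16] → take F-H (11); add H.
Vertex order: I, D, E, C, B, A, G, F, H. The 9th vertex is H.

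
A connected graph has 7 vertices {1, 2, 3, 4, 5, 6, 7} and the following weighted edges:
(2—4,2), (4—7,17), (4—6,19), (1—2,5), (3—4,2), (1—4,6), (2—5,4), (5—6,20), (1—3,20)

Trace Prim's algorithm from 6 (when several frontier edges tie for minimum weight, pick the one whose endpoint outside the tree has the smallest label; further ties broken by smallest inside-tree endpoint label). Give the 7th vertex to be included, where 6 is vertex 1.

Prim, starting at 6.
Step 1: frontier [4—6 19, 5—6 20] → take 4—6 (19); add 4.
Step 2: frontier [2—4 2, 3—4 2, 1—4 6, 4—7 17, 5—6 20] → take 2—4 (2); add 2.
Step 3: frontier [2—5 4, 1—2 5, 3—4 2, 1—4 6, 4—7 17, 5—6 20] → take 3—4 (2); add 3.
Step 4: frontier [2—5 4, 1—2 5, 1—3 20, 1—4 6, 4—7 17, 5—6 20] → take 2—5 (4); add 5.
Step 5: frontier [1—2 5, 1—3 20, 1—4 6, 4—7 17] → take 1—2 (5); add 1.
Step 6: frontier [4—7 17] → take 4—7 (17); add 7.
Vertex order: 6, 4, 2, 3, 5, 1, 7. The 7th vertex is 7.

7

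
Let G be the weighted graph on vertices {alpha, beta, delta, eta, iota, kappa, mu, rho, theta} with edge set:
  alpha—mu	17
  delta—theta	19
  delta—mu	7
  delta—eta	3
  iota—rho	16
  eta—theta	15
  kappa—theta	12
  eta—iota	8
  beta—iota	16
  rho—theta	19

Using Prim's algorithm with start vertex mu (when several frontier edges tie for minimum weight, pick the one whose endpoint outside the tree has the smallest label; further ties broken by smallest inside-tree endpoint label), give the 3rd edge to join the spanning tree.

eta-iota

Grow the tree from mu using Prim:
Step 1: cheapest edge leaving the tree is delta—mu (7); add delta.
Step 2: cheapest edge leaving the tree is delta—eta (3); add eta.
Step 3: cheapest edge leaving the tree is eta—iota (8); add iota.
Step 4: cheapest edge leaving the tree is eta—theta (15); add theta.
Step 5: cheapest edge leaving the tree is kappa—theta (12); add kappa.
Step 6: cheapest edge leaving the tree is beta—iota (16); add beta.
Step 7: cheapest edge leaving the tree is iota—rho (16); add rho.
Step 8: cheapest edge leaving the tree is alpha—mu (17); add alpha.
The 3rd edge added is eta—iota.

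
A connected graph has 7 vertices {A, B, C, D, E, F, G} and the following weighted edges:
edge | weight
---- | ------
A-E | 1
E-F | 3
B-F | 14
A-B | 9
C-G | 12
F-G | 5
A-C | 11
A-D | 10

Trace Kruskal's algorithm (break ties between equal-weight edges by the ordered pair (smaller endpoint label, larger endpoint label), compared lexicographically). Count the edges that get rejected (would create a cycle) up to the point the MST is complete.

0

Sort edges by weight, then run Kruskal:
A-E (1): add. Components now {A,E} {B} {C} {D} {F} {G}
E-F (3): add. Components now {A,E,F} {B} {C} {D} {G}
F-G (5): add. Components now {A,E,F,G} {B} {C} {D}
A-B (9): add. Components now {A,B,E,F,G} {C} {D}
A-D (10): add. Components now {A,B,D,E,F,G} {C}
A-C (11): add. Components now {A,B,C,D,E,F,G}
Edges rejected before the tree was complete: 0.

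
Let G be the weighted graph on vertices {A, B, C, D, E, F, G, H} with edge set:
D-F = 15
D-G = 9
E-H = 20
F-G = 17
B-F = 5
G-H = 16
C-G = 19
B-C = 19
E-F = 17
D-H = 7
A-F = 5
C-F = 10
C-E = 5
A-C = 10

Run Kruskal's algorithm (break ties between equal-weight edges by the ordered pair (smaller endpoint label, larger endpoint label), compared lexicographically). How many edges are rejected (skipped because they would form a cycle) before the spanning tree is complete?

1

Kruskal's algorithm — process edges by increasing weight (ties by edge label):
A-F (5): add — endpoints in different components.
B-F (5): add — endpoints in different components.
C-E (5): add — endpoints in different components.
D-H (7): add — endpoints in different components.
D-G (9): add — endpoints in different components.
A-C (10): add — endpoints in different components.
C-F (10): skip — C and F already connected.
D-F (15): add — endpoints in different components.
Edges rejected before the tree was complete: 1.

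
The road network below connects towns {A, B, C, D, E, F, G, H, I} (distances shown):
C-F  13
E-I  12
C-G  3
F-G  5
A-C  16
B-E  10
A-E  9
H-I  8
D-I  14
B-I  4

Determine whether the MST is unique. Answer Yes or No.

Yes

Kruskal's algorithm — process edges by increasing weight (ties by edge label):
C-G (3): add — endpoints in different components.
B-I (4): add — endpoints in different components.
F-G (5): add — endpoints in different components.
H-I (8): add — endpoints in different components.
A-E (9): add — endpoints in different components.
B-E (10): add — endpoints in different components.
E-I (12): skip — E and I already connected.
C-F (13): skip — C and F already connected.
D-I (14): add — endpoints in different components.
A-C (16): add — endpoints in different components.
Every non-tree edge has weight strictly greater than the heaviest edge on the tree path between its endpoints, so the MST is unique.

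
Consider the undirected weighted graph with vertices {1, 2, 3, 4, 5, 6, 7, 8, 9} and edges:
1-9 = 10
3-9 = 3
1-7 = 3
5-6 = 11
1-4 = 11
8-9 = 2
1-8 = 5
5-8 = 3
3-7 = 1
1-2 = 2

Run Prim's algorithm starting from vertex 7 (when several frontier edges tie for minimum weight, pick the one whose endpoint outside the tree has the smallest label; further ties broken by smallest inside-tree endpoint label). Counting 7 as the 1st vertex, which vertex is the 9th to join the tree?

6

Prim's algorithm from 7:
Step 1: frontier [3-7 1, 1-7 3] → take 3-7 (1); add 3.
Step 2: frontier [3-9 3, 1-7 3] → take 1-7 (3); add 1.
Step 3: frontier [1-2 2, 1-8 5, 1-9 10, 1-4 11, 3-9 3] → take 1-2 (2); add 2.
Step 4: frontier [1-8 5, 1-9 10, 1-4 11, 3-9 3] → take 3-9 (3); add 9.
Step 5: frontier [1-8 5, 1-4 11, 8-9 2] → take 8-9 (2); add 8.
Step 6: frontier [1-4 11, 5-8 3] → take 5-8 (3); add 5.
Step 7: frontier [1-4 11, 5-6 11] → take 1-4 (11); add 4.
Step 8: frontier [5-6 11] → take 5-6 (11); add 6.
Vertex order: 7, 3, 1, 2, 9, 8, 5, 4, 6. The 9th vertex is 6.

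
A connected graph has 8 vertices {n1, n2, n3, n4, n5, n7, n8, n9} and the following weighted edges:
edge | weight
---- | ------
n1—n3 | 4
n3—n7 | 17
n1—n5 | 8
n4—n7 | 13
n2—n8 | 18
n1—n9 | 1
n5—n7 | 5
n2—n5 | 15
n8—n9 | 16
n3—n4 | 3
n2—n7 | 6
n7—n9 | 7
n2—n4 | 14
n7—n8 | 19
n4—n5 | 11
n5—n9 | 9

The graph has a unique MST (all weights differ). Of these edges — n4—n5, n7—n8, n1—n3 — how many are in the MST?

1

Sort edges by weight, then run Kruskal:
n1—n9 (1): add — endpoints in different components.
n3—n4 (3): add — endpoints in different components.
n1—n3 (4): add — endpoints in different components.
n5—n7 (5): add — endpoints in different components.
n2—n7 (6): add — endpoints in different components.
n7—n9 (7): add — endpoints in different components.
n1—n5 (8): skip — n1 and n5 already connected.
n5—n9 (9): skip — n5 and n9 already connected.
n4—n5 (11): skip — n4 and n5 already connected.
n4—n7 (13): skip — n4 and n7 already connected.
n2—n4 (14): skip — n4 and n2 already connected.
n2—n5 (15): skip — n5 and n2 already connected.
n8—n9 (16): add — endpoints in different components.
MST edge set: {n1—n9, n3—n4, n1—n3, n5—n7, n2—n7, n7—n9, n8—n9}.
Of the listed edges, {n1—n3} are in the MST → 1.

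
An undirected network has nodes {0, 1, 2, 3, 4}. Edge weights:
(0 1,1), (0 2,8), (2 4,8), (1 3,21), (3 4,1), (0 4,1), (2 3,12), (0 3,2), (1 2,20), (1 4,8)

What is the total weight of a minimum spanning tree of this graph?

11

Prim's algorithm from 2:
Step 1: frontier [0 2 8, 2 4 8, 2 3 12, 1 2 20] → take 0 2 (8); add 0.
Step 2: frontier [0 1 1, 0 4 1, 0 3 2, 2 4 8, 2 3 12, 1 2 20] → take 0 1 (1); add 1.
Step 3: frontier [0 4 1, 0 3 2, 1 4 8, 1 3 21, 2 4 8, 2 3 12] → take 0 4 (1); add 4.
Step 4: frontier [0 3 2, 1 3 21, 2 3 12, 3 4 1] → take 3 4 (1); add 3.
MST edges: 0 2, 0 1, 0 4, 3 4; total weight 8+1+1+1 = 11.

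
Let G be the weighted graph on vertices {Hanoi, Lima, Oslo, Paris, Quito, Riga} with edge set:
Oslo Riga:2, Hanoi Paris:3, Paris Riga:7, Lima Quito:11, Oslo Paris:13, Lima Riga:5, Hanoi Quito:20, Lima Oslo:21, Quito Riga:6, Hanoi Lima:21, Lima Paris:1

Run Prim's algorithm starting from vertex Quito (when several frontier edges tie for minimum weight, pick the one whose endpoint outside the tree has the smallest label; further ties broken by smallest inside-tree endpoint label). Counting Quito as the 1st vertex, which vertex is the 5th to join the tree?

Prim, starting at Quito.
Step 1: cheapest edge leaving the tree is Quito Riga (6); add Riga.
Step 2: cheapest edge leaving the tree is Oslo Riga (2); add Oslo.
Step 3: cheapest edge leaving the tree is Lima Riga (5); add Lima.
Step 4: cheapest edge leaving the tree is Lima Paris (1); add Paris.
Step 5: cheapest edge leaving the tree is Hanoi Paris (3); add Hanoi.
Vertex order: Quito, Riga, Oslo, Lima, Paris, Hanoi. The 5th vertex is Paris.

Paris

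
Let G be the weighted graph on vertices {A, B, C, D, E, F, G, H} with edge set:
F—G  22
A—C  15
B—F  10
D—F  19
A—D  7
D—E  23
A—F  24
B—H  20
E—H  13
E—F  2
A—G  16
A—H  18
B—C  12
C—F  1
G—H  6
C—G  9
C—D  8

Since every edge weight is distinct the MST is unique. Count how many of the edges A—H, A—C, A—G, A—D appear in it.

1

Kruskal: consider edges lightest-first.
C—F (1): add — endpoints in different components.
E—F (2): add — endpoints in different components.
G—H (6): add — endpoints in different components.
A—D (7): add — endpoints in different components.
C—D (8): add — endpoints in different components.
C—G (9): add — endpoints in different components.
B—F (10): add — endpoints in different components.
MST edge set: {C—F, E—F, G—H, A—D, C—D, C—G, B—F}.
Of the listed edges, {A—D} are in the MST → 1.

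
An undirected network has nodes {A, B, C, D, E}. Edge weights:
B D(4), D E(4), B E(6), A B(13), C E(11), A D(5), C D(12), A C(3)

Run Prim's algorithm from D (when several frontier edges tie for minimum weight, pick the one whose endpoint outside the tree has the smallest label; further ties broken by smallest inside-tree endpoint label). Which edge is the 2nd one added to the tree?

Prim's algorithm from D:
Step 1: cheapest edge leaving the tree is B D (4); add B.
Step 2: cheapest edge leaving the tree is D E (4); add E.
Step 3: cheapest edge leaving the tree is A D (5); add A.
Step 4: cheapest edge leaving the tree is A C (3); add C.
The 2nd edge added is D E.

D-E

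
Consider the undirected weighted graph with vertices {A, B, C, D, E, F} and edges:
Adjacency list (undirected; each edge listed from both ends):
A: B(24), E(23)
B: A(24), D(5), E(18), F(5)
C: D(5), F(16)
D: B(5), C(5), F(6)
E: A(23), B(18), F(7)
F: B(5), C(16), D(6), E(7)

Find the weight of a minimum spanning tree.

45

Prim's algorithm from E:
Step 1: cheapest edge leaving the tree is E-F (7); add F.
Step 2: cheapest edge leaving the tree is B-F (5); add B.
Step 3: cheapest edge leaving the tree is B-D (5); add D.
Step 4: cheapest edge leaving the tree is C-D (5); add C.
Step 5: cheapest edge leaving the tree is A-E (23); add A.
MST edges: E-F, B-F, B-D, C-D, A-E; total weight 7+5+5+5+23 = 45.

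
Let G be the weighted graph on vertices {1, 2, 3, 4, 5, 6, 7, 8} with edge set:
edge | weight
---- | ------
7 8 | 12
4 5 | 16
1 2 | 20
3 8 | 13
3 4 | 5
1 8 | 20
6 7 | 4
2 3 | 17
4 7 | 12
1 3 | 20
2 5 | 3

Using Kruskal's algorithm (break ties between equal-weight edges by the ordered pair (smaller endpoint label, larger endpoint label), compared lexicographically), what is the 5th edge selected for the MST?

7-8

Kruskal's algorithm — process edges by increasing weight (ties by edge label):
2 5 (3): add — endpoints in different components.
6 7 (4): add — endpoints in different components.
3 4 (5): add — endpoints in different components.
4 7 (12): add — endpoints in different components.
7 8 (12): add — endpoints in different components.
3 8 (13): skip — 3 and 8 already connected.
4 5 (16): add — endpoints in different components.
2 3 (17): skip — 2 and 3 already connected.
1 2 (20): add — endpoints in different components.
The 5th edge added is 7 8.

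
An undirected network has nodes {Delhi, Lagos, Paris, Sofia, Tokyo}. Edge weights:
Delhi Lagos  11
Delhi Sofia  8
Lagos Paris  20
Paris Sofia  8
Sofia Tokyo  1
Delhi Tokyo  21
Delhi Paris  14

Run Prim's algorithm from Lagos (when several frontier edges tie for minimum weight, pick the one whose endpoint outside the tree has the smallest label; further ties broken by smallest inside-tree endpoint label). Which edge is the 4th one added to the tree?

Paris-Sofia

Grow the tree from Lagos using Prim:
Step 1: cheapest edge leaving the tree is Delhi Lagos (11); add Delhi.
Step 2: cheapest edge leaving the tree is Delhi Sofia (8); add Sofia.
Step 3: cheapest edge leaving the tree is Sofia Tokyo (1); add Tokyo.
Step 4: cheapest edge leaving the tree is Paris Sofia (8); add Paris.
The 4th edge added is Paris Sofia.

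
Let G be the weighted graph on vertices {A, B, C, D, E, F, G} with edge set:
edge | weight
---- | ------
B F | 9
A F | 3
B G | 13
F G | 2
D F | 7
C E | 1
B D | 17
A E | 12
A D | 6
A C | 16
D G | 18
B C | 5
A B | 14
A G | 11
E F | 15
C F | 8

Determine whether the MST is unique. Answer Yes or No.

Sort edges by weight, then run Kruskal:
C E (1): add — endpoints in different components.
F G (2): add — endpoints in different components.
A F (3): add — endpoints in different components.
B C (5): add — endpoints in different components.
A D (6): add — endpoints in different components.
D F (7): skip — D and F already connected.
C F (8): add — endpoints in different components.
Every non-tree edge has weight strictly greater than the heaviest edge on the tree path between its endpoints, so the MST is unique.

Yes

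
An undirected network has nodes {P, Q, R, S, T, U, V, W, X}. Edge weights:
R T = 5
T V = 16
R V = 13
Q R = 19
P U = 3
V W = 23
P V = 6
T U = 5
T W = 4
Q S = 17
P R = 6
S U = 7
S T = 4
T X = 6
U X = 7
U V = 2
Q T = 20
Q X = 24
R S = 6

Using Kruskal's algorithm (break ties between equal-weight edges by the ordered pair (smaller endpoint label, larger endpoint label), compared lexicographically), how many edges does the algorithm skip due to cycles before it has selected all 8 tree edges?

7

Kruskal: consider edges lightest-first.
U V (2): add — endpoints in different components.
P U (3): add — endpoints in different components.
S T (4): add — endpoints in different components.
T W (4): add — endpoints in different components.
R T (5): add — endpoints in different components.
T U (5): add — endpoints in different components.
P R (6): skip — R and P already connected.
P V (6): skip — V and P already connected.
R S (6): skip — R and S already connected.
T X (6): add — endpoints in different components.
S U (7): skip — S and U already connected.
U X (7): skip — X and U already connected.
R V (13): skip — V and R already connected.
T V (16): skip — V and T already connected.
Q S (17): add — endpoints in different components.
Edges rejected before the tree was complete: 7.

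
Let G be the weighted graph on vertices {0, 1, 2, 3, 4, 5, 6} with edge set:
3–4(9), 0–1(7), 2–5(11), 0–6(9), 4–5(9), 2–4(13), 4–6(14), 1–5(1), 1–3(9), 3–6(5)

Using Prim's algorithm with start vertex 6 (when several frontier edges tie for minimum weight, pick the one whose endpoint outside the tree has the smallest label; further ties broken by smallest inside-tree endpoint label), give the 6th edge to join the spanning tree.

Grow the tree from 6 using Prim:
Step 1: cheapest edge leaving the tree is 3–6 (5); add 3.
Step 2: cheapest edge leaving the tree is 0–6 (9); add 0.
Step 3: cheapest edge leaving the tree is 0–1 (7); add 1.
Step 4: cheapest edge leaving the tree is 1–5 (1); add 5.
Step 5: cheapest edge leaving the tree is 3–4 (9); add 4.
Step 6: cheapest edge leaving the tree is 2–5 (11); add 2.
The 6th edge added is 2–5.

2-5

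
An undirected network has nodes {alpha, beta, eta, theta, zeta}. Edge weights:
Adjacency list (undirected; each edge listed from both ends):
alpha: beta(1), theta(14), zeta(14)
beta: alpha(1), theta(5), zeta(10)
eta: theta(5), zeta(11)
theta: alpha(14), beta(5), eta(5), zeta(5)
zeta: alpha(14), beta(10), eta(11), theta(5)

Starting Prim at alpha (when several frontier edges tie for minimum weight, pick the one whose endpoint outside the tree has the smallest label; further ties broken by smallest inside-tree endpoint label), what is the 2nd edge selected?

Prim's algorithm from alpha:
Step 1: frontier [alpha-beta 1, alpha-theta 14, alpha-zeta 14] → take alpha-beta (1); add beta.
Step 2: frontier [alpha-theta 14, alpha-zeta 14, beta-theta 5, beta-zeta 10] → take beta-theta (5); add theta.
Step 3: frontier [alpha-zeta 14, beta-zeta 10, eta-theta 5, theta-zeta 5] → take eta-theta (5); add eta.
Step 4: frontier [alpha-zeta 14, beta-zeta 10, eta-zeta 11, theta-zeta 5] → take theta-zeta (5); add zeta.
The 2nd edge added is beta-theta.

beta-theta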